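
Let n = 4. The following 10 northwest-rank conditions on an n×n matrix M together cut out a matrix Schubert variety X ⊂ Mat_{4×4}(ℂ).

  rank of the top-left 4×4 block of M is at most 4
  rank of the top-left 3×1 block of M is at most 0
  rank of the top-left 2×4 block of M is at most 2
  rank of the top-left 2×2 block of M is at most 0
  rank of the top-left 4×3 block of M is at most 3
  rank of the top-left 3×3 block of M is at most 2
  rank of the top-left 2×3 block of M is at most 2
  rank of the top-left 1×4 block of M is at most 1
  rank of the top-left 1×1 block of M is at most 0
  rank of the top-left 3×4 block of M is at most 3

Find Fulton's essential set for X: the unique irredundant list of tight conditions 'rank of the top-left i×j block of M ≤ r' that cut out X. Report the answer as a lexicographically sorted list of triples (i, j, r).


Recovering R(i,j) via the rank-extension bound from the 10 conditions:

  i=1: 0 | 0 | 1 | 1
  i=2: 0 | 0 | 1 | 2
  i=3: 0 | 1 | 2 | 3
  i=4: 1 | 2 | 3 | 4

so w = (3, 4, 2, 1).

D(w) has 5 cells with 2 SE-corners; essential set:

[(2, 2, 0), (3, 1, 0)]


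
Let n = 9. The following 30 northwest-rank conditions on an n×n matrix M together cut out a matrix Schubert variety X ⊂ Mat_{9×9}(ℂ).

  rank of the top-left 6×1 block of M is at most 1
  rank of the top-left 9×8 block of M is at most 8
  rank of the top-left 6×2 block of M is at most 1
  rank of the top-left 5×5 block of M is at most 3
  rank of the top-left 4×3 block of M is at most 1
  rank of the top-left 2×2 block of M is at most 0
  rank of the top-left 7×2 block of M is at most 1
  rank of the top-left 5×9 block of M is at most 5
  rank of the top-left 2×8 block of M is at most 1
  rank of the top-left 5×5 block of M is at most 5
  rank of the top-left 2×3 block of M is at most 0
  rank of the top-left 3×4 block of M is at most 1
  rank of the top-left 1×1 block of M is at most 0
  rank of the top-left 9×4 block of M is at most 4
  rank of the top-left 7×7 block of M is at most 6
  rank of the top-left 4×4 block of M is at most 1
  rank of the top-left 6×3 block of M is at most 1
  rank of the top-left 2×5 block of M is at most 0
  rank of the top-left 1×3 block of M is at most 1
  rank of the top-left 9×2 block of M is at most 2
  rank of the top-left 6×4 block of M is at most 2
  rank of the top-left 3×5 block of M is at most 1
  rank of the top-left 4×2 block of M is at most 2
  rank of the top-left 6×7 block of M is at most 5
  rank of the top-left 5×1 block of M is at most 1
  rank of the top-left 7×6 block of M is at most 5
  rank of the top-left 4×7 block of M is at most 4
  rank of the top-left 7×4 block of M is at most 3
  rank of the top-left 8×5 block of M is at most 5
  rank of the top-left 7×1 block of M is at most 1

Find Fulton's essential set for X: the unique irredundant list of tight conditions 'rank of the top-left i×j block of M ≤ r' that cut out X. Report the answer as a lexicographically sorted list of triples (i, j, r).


The tightest implied rank at each (i,j), from the 30 conditions:

  R[1]: 0 0 0 0 0 1 1 1 1
  R[2]: 0 0 0 0 0 1 1 1 2
  R[3]: 1 1 1 1 1 2 2 2 3
  R[4]: 1 1 1 1 2 3 3 3 4
  R[5]: 1 1 1 2 3 4 4 4 5
  R[6]: 1 1 1 2 3 4 5 5 6
  R[7]: 1 1 2 3 4 5 6 6 7
  R[8]: 1 2 3 4 5 6 7 7 8
  R[9]: 1 2 3 4 5 6 7 8 9

the unique w with this rank table is (6, 9, 1, 5, 4, 7, 3, 2, 8).

Rothe diagram D(w) (20 cells), 5 SE-corners (essential conditions):

[(2, 5, 0), (2, 8, 1), (4, 4, 1), (6, 3, 1), (7, 2, 1)]


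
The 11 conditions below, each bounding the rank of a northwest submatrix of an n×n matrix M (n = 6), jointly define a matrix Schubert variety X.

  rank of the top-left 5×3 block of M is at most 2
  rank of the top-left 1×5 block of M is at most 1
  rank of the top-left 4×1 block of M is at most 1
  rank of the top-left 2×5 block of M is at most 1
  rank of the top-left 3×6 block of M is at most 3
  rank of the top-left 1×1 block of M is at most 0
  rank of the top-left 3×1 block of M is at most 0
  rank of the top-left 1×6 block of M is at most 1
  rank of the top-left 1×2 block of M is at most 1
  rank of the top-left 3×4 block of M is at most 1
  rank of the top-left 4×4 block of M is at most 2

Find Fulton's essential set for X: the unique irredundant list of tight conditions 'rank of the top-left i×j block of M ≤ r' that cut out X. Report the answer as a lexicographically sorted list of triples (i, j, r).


Rank table r_w(6×6) implied by the 11 constraints:

  row 1: 0 1 1 1 1 1
  row 2: 0 1 1 1 1 2
  row 3: 0 1 1 1 2 3
  row 4: 1 2 2 2 3 4
  row 5: 1 2 2 3 4 5
  row 6: 1 2 3 4 5 6

so w = (2, 6, 5, 1, 4, 3).

Fulton essential set (4 of the 9 Rothe cells):

[(2, 5, 1), (3, 1, 0), (3, 4, 1), (5, 3, 2)]


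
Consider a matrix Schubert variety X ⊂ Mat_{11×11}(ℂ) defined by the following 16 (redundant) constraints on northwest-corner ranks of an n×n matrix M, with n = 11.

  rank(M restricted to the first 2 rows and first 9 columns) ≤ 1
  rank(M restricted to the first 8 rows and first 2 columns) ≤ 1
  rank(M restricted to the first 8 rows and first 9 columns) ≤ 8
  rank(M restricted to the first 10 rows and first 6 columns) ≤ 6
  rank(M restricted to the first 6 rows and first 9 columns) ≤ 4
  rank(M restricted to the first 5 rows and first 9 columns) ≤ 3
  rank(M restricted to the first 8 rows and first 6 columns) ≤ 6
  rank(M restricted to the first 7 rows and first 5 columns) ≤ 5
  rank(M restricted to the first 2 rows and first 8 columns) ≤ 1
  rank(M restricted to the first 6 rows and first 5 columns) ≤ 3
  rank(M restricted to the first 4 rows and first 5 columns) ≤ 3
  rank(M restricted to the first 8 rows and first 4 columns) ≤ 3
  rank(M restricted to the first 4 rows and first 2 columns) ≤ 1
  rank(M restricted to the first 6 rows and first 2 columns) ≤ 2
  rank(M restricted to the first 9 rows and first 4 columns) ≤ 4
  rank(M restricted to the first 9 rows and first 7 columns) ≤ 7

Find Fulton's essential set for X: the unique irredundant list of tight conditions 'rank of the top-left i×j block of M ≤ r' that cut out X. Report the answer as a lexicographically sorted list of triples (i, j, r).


Rank table r_w(11×11) implied by the 16 constraints:

  row 1: 1 1 1 1 1 1 1 1 1 1 1
  row 2: 1 1 1 1 1 1 1 1 1 2 2
  row 3: 1 1 2 2 2 2 2 2 2 3 3
  row 4: 1 1 2 3 3 3 3 3 3 4 4
  row 5: 1 1 2 3 3 3 3 3 3 4 5
  row 6: 1 1 2 3 3 4 4 4 4 5 6
  row 7: 1 1 2 3 4 5 5 5 5 6 7
  row 8: 1 1 2 3 4 5 6 6 6 7 8
  row 9: 1 2 3 4 5 6 7 7 7 8 9
  row 10: 1 2 3 4 5 6 7 8 8 9 10
  row 11: 1 2 3 4 5 6 7 8 9 10 11

reading off 1-entries of Δ²R: w = (1, 10, 3, 4, 11, 6, 5, 7, 2, 8, 9).

Rothe diagram D(w) (20 cells), 4 SE-corners (essential conditions):

[(2, 9, 1), (5, 9, 3), (6, 5, 3), (8, 2, 1)]


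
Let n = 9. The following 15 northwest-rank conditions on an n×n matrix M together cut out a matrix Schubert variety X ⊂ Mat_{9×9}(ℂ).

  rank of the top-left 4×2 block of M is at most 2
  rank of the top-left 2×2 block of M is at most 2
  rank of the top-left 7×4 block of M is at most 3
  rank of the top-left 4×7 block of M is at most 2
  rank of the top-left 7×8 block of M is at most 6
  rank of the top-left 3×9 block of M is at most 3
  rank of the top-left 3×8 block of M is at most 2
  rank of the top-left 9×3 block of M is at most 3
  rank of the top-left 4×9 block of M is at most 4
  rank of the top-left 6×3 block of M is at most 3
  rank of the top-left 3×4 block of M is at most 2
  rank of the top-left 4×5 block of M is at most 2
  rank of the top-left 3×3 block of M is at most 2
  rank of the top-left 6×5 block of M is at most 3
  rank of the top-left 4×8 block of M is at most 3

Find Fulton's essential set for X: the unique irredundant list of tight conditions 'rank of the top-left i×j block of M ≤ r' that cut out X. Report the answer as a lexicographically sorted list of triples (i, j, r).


Propagating the 15 rank bounds to every northwest block:

  i=1: 1  1  1  1  1  1  1  1  1
  i=2: 1  2  2  2  2  2  2  2  2
  i=3: 1  2  2  2  2  2  2  2  3
  i=4: 1  2  2  2  2  2  2  3  4
  i=5: 1  2  3  3  3  3  3  4  5
  i=6: 1  2  3  3  3  4  4  5  6
  i=7: 1  2  3  3  4  5  5  6  7
  i=8: 1  2  3  4  5  6  6  7  8
  i=9: 1  2  3  4  5  6  7  8  9

the unique w with this rank table is (1, 2, 9, 8, 3, 6, 5, 4, 7).

Rothe diagram D(w) (14 cells), 4 SE-corners (essential conditions):

[(3, 8, 2), (4, 7, 2), (6, 5, 3), (7, 4, 3)]


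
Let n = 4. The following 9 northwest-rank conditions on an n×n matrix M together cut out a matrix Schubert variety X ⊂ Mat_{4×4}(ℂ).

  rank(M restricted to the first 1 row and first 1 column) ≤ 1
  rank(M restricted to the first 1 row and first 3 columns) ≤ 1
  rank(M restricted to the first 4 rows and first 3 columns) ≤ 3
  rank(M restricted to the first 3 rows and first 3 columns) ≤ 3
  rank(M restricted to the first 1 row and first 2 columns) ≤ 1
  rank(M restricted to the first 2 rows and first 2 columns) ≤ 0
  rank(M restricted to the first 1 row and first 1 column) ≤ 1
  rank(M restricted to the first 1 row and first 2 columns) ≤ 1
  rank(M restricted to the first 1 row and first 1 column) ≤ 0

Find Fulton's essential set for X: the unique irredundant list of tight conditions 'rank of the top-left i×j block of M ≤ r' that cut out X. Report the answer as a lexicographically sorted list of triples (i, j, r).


Computing R[i][j] = min implied NW-rank bound (n=4, 9 conditions):

  R[1]: 0  0  1  1
  R[2]: 0  0  1  2
  R[3]: 1  1  2  3
  R[4]: 1  2  3  4

second differences of R give the permutation w = (3, 4, 1, 2).

Fulton essential set (1 of the 4 Rothe cells):

[(2, 2, 0)]


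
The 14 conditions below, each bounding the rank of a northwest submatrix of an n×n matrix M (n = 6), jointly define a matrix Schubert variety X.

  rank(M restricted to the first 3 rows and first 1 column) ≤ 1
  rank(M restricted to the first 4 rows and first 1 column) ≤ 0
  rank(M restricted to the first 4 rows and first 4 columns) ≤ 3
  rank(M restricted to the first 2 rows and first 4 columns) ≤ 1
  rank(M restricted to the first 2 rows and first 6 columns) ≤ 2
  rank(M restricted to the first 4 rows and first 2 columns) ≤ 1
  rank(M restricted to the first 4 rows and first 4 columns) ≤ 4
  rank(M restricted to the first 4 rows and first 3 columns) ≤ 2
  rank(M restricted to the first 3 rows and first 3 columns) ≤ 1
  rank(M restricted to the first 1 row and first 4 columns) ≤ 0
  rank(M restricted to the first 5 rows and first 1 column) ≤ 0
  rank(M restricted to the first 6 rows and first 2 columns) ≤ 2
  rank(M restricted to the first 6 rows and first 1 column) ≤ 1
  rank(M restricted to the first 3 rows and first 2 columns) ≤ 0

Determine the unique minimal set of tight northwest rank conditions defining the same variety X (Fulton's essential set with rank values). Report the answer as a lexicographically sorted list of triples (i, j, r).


Reconstructing r_w from the 14 given conditions:

  i=1: 0 0 0 0 1 1
  i=2: 0 0 1 1 2 2
  i=3: 0 0 1 2 3 3
  i=4: 0 1 2 3 4 4
  i=5: 0 1 2 3 4 5
  i=6: 1 2 3 4 5 6

the unique w with this rank table is (5, 3, 4, 2, 6, 1).

3 SE-corners of the 10-cell Rothe diagram give Ess(w):

[(1, 4, 0), (3, 2, 0), (5, 1, 0)]


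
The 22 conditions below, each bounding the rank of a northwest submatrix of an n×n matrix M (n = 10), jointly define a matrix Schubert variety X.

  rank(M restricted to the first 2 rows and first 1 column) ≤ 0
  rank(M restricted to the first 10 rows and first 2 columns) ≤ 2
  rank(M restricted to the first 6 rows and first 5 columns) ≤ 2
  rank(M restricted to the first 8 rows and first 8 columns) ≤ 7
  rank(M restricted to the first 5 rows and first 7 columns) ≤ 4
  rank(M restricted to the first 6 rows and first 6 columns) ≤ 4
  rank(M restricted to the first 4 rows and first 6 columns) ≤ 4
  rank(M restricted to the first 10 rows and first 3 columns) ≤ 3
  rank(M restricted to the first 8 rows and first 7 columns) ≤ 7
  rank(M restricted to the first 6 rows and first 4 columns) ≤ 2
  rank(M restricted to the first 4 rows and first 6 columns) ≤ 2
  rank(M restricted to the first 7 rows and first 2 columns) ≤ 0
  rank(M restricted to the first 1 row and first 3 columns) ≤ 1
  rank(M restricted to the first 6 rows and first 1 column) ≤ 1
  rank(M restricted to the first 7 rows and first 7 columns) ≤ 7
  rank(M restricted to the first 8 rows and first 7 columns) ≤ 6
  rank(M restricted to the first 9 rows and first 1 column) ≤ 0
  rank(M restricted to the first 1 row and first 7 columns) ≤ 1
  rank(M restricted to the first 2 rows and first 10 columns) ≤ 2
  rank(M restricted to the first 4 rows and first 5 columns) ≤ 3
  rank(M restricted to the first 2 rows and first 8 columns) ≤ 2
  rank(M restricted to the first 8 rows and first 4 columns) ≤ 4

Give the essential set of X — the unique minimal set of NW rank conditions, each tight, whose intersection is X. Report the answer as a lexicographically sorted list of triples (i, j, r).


Recovering R(i,j) via the rank-extension bound from the 22 conditions:

  i=1: 0  0  1  1  1  1  1  1  1  1
  i=2: 0  0  1  2  2  2  2  2  2  2
  i=3: 0  0  1  2  2  2  3  3  3  3
  i=4: 0  0  1  2  2  2  3  4  4  4
  i=5: 0  0  1  2  2  3  4  5  5  5
  i=6: 0  0  1  2  2  3  4  5  6  6
  i=7: 0  0  1  2  3  4  5  6  7  7
  i=8: 0  1  2  3  4  5  6  7  8  8
  i=9: 0  1  2  3  4  5  6  7  8  9
  i=10: 1  2  3  4  5  6  7  8  9  10

reading off 1-entries of Δ²R: w = (3, 4, 7, 8, 6, 9, 5, 2, 10, 1).

Fulton essential set (4 of the 22 Rothe cells):

[(4, 6, 2), (6, 5, 2), (7, 2, 0), (9, 1, 0)]


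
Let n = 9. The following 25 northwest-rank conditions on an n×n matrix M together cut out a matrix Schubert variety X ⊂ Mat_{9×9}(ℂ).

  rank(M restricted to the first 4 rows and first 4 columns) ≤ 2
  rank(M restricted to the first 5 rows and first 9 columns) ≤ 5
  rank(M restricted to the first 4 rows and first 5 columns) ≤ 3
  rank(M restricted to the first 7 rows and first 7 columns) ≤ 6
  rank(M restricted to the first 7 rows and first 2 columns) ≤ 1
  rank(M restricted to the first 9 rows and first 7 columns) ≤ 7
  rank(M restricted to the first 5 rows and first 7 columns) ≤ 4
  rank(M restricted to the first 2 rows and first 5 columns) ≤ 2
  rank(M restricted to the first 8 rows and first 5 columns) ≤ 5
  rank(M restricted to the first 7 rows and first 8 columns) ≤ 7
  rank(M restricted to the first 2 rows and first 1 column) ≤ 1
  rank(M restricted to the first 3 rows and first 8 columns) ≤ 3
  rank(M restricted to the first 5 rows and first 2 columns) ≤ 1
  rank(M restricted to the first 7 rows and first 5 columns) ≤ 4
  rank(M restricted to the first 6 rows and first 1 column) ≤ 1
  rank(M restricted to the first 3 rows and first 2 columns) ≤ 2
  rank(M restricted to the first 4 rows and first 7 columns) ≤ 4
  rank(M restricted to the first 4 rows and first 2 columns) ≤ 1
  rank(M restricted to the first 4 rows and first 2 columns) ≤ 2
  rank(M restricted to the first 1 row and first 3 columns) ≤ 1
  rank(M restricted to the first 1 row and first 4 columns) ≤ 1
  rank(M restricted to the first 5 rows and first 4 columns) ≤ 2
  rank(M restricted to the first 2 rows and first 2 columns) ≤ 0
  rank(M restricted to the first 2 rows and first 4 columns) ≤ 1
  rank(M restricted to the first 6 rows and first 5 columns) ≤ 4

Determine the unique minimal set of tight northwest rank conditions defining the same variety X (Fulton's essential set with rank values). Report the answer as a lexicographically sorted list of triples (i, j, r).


The tightest implied rank at each (i,j), from the 25 conditions:

  i=1: 0 0 1 1 1 1 1 1 1
  i=2: 0 0 1 1 2 2 2 2 2
  i=3: 1 1 2 2 3 3 3 3 3
  i=4: 1 1 2 2 3 4 4 4 4
  i=5: 1 1 2 2 3 4 4 5 5
  i=6: 1 1 2 3 4 5 5 6 6
  i=7: 1 1 2 3 4 5 6 7 7
  i=8: 1 2 3 4 5 6 7 8 8
  i=9: 1 2 3 4 5 6 7 8 9

reading off 1-entries of Δ²R: w = (3, 5, 1, 6, 8, 4, 7, 2, 9).

|D(w)|=12, |Ess(w)|=5:

[(2, 2, 0), (2, 4, 1), (5, 4, 2), (5, 7, 4), (7, 2, 1)]


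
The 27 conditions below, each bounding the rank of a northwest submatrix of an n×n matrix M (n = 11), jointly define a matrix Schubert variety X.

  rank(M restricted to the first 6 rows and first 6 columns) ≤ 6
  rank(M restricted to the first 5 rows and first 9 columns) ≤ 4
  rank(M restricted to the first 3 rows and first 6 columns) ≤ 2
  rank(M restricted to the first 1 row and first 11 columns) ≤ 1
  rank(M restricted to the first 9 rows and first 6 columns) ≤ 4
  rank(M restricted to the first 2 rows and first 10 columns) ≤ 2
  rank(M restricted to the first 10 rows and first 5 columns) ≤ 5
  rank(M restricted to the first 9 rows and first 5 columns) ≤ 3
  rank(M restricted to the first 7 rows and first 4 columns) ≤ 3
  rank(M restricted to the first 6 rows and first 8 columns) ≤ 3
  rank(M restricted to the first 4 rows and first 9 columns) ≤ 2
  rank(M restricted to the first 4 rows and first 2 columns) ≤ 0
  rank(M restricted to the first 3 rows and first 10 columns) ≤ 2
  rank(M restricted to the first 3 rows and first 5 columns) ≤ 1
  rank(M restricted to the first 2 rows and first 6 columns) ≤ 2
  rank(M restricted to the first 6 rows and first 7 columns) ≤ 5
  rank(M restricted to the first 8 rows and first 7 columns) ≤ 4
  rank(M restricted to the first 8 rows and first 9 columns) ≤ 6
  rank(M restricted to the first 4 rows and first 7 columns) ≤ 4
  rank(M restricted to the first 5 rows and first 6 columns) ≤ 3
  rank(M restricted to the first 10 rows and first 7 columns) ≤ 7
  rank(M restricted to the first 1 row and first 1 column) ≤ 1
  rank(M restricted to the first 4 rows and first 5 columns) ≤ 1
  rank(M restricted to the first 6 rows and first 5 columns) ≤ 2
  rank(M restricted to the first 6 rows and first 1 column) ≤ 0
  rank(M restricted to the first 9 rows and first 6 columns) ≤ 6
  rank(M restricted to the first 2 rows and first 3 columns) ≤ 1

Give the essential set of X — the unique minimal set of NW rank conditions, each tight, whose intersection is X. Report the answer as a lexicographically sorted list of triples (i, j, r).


Recovering R(i,j) via the rank-extension bound from the 27 conditions:

  row 1: 0, 0, 1, 1, 1, 1, 1, 1, 1, 1, 1
  row 2: 0, 0, 1, 1, 1, 2, 2, 2, 2, 2, 2
  row 3: 0, 0, 1, 1, 1, 2, 2, 2, 2, 2, 3
  row 4: 0, 0, 1, 1, 1, 2, 2, 2, 2, 3, 4
  row 5: 0, 1, 2, 2, 2, 3, 3, 3, 3, 4, 5
  row 6: 0, 1, 2, 2, 2, 3, 3, 3, 4, 5, 6
  row 7: 1, 2, 3, 3, 3, 4, 4, 4, 5, 6, 7
  row 8: 1, 2, 3, 3, 3, 4, 4, 5, 6, 7, 8
  row 9: 1, 2, 3, 3, 3, 4, 5, 6, 7, 8, 9
  row 10: 1, 2, 3, 4, 4, 5, 6, 7, 8, 9, 10
  row 11: 1, 2, 3, 4, 5, 6, 7, 8, 9, 10, 11

the unique w with this rank table is (3, 6, 11, 10, 2, 9, 1, 8, 7, 4, 5).

D(w) has 32 cells with 9 SE-corners; essential set:

[(3, 10, 2), (4, 2, 0), (4, 5, 1), (4, 9, 2), (6, 1, 0), (6, 5, 2), (6, 8, 3), (8, 7, 4), (9, 5, 3)]


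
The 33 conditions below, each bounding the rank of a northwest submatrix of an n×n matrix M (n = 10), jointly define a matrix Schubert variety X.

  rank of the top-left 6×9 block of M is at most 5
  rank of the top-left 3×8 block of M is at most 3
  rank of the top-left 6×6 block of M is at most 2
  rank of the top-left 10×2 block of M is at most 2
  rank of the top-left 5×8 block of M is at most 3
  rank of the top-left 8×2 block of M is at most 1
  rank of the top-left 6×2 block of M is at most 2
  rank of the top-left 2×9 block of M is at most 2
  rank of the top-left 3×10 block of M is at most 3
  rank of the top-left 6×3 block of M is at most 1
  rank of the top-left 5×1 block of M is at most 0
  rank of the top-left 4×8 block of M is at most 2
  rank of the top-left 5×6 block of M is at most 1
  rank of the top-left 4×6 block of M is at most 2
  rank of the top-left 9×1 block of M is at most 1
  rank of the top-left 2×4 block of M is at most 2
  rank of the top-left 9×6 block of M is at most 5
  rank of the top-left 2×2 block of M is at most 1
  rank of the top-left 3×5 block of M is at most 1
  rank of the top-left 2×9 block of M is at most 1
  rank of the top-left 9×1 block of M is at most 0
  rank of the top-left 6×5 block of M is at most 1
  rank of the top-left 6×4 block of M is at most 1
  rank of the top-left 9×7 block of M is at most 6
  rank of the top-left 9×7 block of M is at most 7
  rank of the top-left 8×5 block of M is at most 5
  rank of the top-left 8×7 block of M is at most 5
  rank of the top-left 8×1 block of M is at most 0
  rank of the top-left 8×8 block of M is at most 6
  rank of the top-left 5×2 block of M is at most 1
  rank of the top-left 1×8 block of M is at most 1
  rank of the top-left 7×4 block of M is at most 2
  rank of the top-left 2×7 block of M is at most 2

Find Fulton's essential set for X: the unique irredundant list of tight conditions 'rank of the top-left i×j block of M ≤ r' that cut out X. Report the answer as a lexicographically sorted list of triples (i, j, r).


Propagating the 33 rank bounds to every northwest block:

  R[1]: 0, 1, 1, 1, 1, 1, 1, 1, 1, 1
  R[2]: 0, 1, 1, 1, 1, 1, 1, 1, 1, 2
  R[3]: 0, 1, 1, 1, 1, 1, 2, 2, 2, 3
  R[4]: 0, 1, 1, 1, 1, 1, 2, 2, 3, 4
  R[5]: 0, 1, 1, 1, 1, 1, 2, 3, 4, 5
  R[6]: 0, 1, 1, 1, 1, 2, 3, 4, 5, 6
  R[7]: 0, 1, 2, 2, 2, 3, 4, 5, 6, 7
  R[8]: 0, 1, 2, 3, 3, 4, 5, 6, 7, 8
  R[9]: 0, 1, 2, 3, 4, 5, 6, 7, 8, 9
  R[10]: 1, 2, 3, 4, 5, 6, 7, 8, 9, 10

giving w = (2, 10, 7, 9, 8, 6, 3, 4, 5, 1) via Δ²R.

Fulton essential set (5 of the 32 Rothe cells):

[(2, 9, 1), (4, 8, 2), (5, 6, 1), (6, 5, 1), (9, 1, 0)]


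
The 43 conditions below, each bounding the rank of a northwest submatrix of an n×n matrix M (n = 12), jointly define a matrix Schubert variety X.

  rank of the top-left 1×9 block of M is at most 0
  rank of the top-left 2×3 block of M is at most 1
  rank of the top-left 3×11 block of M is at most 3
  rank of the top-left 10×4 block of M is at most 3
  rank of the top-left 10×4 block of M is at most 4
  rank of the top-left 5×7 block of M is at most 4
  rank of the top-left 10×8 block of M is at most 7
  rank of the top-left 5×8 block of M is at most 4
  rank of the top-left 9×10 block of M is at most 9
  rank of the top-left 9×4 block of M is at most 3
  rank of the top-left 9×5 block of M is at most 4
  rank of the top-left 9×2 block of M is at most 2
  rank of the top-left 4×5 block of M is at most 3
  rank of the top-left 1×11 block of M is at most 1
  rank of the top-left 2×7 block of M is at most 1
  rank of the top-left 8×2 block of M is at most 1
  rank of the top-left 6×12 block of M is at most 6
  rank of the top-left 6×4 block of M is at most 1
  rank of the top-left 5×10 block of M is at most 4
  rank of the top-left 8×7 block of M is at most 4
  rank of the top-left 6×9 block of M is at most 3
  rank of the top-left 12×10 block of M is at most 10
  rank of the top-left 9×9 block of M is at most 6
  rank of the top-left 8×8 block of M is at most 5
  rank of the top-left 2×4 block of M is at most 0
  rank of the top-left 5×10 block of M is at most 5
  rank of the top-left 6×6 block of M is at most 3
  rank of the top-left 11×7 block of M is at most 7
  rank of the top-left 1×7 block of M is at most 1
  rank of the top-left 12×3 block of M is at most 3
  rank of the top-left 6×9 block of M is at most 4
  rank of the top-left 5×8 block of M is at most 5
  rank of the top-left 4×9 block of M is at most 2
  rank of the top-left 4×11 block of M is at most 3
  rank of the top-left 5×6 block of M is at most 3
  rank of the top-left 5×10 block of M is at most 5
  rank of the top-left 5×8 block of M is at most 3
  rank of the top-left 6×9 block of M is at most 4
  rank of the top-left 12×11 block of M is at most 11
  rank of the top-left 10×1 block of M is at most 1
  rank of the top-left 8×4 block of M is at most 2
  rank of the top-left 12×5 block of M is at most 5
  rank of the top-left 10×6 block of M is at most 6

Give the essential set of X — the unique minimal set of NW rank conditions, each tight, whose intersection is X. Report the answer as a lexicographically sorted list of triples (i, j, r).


Reconstructing r_w from the 43 given conditions:

  R[1]: 0, 0, 0, 0, 0, 0, 0, 0, 0, 1, 1, 1
  R[2]: 0, 0, 0, 0, 1, 1, 1, 1, 1, 2, 2, 2
  R[3]: 1, 1, 1, 1, 2, 2, 2, 2, 2, 3, 3, 3
  R[4]: 1, 1, 1, 1, 2, 2, 2, 2, 2, 3, 3, 4
  R[5]: 1, 1, 1, 1, 2, 3, 3, 3, 3, 4, 4, 5
  R[6]: 1, 1, 1, 1, 2, 3, 3, 3, 3, 4, 5, 6
  R[7]: 1, 1, 2, 2, 3, 4, 4, 4, 4, 5, 6, 7
  R[8]: 1, 1, 2, 2, 3, 4, 4, 5, 5, 6, 7, 8
  R[9]: 1, 2, 3, 3, 4, 5, 5, 6, 6, 7, 8, 9
  R[10]: 1, 2, 3, 3, 4, 5, 6, 7, 7, 8, 9, 10
  R[11]: 1, 2, 3, 4, 5, 6, 7, 8, 8, 9, 10, 11
  R[12]: 1, 2, 3, 4, 5, 6, 7, 8, 9, 10, 11, 12

so w = (10, 5, 1, 12, 6, 11, 3, 8, 2, 7, 4, 9).

D(w) has 35 cells with 10 SE-corners; essential set:

[(1, 9, 0), (2, 4, 0), (4, 9, 2), (4, 11, 3), (6, 4, 1), (6, 9, 3), (8, 2, 1), (8, 4, 2), (8, 7, 4), (10, 4, 3)]


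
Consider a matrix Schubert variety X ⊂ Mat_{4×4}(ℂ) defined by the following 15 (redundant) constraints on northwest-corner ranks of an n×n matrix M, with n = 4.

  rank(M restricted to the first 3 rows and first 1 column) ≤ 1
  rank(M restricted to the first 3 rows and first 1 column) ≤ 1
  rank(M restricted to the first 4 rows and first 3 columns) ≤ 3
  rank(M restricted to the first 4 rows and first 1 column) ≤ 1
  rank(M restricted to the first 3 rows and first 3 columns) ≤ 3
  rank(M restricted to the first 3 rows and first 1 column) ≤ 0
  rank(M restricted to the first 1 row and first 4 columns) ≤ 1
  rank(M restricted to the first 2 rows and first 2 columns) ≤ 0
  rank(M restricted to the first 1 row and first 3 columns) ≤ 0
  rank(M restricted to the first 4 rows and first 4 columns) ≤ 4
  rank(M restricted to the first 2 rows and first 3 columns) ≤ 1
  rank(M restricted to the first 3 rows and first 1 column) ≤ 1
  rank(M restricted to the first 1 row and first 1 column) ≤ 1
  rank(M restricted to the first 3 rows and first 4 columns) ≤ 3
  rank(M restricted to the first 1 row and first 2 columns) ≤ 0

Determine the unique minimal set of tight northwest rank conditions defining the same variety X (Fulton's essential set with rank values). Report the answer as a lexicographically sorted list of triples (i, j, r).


Recovering R(i,j) via the rank-extension bound from the 15 conditions:

  0, 0, 0, 1
  0, 0, 1, 2
  0, 1, 2, 3
  1, 2, 3, 4

hence w(1..4) = (4, 3, 2, 1).

3 SE-corners of the 6-cell Rothe diagram give Ess(w):

[(1, 3, 0), (2, 2, 0), (3, 1, 0)]


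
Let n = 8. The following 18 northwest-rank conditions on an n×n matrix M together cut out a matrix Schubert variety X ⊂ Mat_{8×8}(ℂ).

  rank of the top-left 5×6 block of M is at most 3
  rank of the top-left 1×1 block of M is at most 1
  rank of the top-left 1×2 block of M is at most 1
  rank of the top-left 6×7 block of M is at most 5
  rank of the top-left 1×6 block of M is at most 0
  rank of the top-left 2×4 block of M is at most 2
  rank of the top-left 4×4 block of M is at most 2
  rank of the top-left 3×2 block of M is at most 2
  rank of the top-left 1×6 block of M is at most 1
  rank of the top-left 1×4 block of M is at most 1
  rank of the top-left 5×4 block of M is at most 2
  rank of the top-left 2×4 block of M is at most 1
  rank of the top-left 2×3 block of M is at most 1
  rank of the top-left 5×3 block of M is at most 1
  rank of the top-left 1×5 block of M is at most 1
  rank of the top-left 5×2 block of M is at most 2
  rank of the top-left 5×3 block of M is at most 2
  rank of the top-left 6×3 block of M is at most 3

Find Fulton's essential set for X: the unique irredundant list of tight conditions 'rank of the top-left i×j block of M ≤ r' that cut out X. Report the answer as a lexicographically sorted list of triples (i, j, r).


Propagating the 18 rank bounds to every northwest block:

  R[1]: 0  0  0  0  0  0  1  1
  R[2]: 1  1  1  1  1  1  2  2
  R[3]: 1  1  1  2  2  2  3  3
  R[4]: 1  1  1  2  3  3  4  4
  R[5]: 1  1  1  2  3  3  4  5
  R[6]: 1  2  2  3  4  4  5  6
  R[7]: 1  2  3  4  5  5  6  7
  R[8]: 1  2  3  4  5  6  7  8

giving w = (7, 1, 4, 5, 8, 2, 3, 6) via Δ²R.

|D(w)|=13, |Ess(w)|=3:

[(1, 6, 0), (5, 3, 1), (5, 6, 3)]


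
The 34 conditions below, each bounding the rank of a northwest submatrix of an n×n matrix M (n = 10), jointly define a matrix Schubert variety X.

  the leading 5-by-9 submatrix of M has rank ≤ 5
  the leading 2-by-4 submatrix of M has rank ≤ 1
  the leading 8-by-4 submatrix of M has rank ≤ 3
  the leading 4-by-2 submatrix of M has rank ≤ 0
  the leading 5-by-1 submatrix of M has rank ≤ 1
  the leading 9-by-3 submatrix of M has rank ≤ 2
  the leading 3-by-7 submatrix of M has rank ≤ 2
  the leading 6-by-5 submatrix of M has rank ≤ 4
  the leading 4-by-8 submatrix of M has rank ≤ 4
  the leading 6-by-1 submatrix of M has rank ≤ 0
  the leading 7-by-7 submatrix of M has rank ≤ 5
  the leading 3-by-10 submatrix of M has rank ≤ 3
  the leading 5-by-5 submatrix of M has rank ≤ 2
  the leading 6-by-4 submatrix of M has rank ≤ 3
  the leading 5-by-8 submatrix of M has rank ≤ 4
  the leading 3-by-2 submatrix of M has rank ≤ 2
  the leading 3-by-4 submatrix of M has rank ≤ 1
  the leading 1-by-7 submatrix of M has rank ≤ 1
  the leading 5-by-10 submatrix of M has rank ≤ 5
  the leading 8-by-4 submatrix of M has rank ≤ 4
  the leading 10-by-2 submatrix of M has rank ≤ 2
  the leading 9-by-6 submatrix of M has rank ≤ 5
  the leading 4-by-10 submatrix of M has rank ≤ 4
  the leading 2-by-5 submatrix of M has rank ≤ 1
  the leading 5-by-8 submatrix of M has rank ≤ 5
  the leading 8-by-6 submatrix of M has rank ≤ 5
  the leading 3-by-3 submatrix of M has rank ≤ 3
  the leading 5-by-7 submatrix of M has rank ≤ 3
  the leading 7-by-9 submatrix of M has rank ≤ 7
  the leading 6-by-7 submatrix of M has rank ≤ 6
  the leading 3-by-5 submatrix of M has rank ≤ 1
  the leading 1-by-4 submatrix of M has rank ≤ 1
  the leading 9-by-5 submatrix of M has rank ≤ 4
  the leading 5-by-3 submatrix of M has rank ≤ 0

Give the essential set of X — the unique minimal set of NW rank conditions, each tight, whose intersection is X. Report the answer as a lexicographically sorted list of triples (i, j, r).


Reconstructing r_w from the 34 given conditions:

  i=1: 0 | 0 | 0 | 1 | 1 | 1 | 1 | 1 | 1 | 1
  i=2: 0 | 0 | 0 | 1 | 1 | 2 | 2 | 2 | 2 | 2
  i=3: 0 | 0 | 0 | 1 | 1 | 2 | 2 | 3 | 3 | 3
  i=4: 0 | 0 | 0 | 1 | 2 | 3 | 3 | 4 | 4 | 4
  i=5: 0 | 0 | 0 | 1 | 2 | 3 | 3 | 4 | 5 | 5
  i=6: 0 | 1 | 1 | 2 | 3 | 4 | 4 | 5 | 6 | 6
  i=7: 1 | 2 | 2 | 3 | 4 | 5 | 5 | 6 | 7 | 7
  i=8: 1 | 2 | 2 | 3 | 4 | 5 | 6 | 7 | 8 | 8
  i=9: 1 | 2 | 2 | 3 | 4 | 5 | 6 | 7 | 8 | 9
  i=10: 1 | 2 | 3 | 4 | 5 | 6 | 7 | 8 | 9 | 10

reading off 1-entries of Δ²R: w = (4, 6, 8, 5, 9, 2, 1, 7, 10, 3).

D(w) has 22 cells with 6 SE-corners; essential set:

[(3, 5, 1), (3, 7, 2), (5, 3, 0), (5, 7, 3), (6, 1, 0), (9, 3, 2)]


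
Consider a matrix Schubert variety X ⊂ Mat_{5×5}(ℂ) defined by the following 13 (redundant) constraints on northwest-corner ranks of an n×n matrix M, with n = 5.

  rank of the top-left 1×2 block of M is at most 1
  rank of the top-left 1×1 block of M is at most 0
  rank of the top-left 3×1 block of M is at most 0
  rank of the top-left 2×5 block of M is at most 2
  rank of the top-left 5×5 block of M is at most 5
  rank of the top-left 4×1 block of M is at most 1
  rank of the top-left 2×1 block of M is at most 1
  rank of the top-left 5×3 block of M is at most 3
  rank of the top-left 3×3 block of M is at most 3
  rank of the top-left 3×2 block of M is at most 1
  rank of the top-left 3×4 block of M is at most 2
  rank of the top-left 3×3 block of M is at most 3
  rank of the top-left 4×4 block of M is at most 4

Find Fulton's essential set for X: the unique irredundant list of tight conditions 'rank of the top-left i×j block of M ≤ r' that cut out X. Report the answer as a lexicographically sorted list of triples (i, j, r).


Propagating the 13 rank bounds to every northwest block:

  0 | 1 | 1 | 1 | 1
  0 | 1 | 2 | 2 | 2
  0 | 1 | 2 | 2 | 3
  1 | 2 | 3 | 3 | 4
  1 | 2 | 3 | 4 | 5

so w = (2, 3, 5, 1, 4).

Fulton essential set (2 of the 4 Rothe cells):

[(3, 1, 0), (3, 4, 2)]


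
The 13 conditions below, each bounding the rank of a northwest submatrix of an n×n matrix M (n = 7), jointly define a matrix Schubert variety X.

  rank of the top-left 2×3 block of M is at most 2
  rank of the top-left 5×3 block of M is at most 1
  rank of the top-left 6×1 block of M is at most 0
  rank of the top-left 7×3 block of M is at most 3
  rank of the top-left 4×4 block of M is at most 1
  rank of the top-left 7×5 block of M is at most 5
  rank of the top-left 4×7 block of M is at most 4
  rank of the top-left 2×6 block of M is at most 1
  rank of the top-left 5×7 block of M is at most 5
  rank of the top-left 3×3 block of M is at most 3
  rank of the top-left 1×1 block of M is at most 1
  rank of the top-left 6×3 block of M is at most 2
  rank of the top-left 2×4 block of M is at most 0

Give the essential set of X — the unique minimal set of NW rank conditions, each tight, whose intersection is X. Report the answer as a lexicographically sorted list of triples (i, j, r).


Recovering R(i,j) via the rank-extension bound from the 13 conditions:

  row 1: 0, 0, 0, 0, 1, 1, 1
  row 2: 0, 0, 0, 0, 1, 1, 2
  row 3: 0, 1, 1, 1, 2, 2, 3
  row 4: 0, 1, 1, 1, 2, 3, 4
  row 5: 0, 1, 1, 2, 3, 4, 5
  row 6: 0, 1, 2, 3, 4, 5, 6
  row 7: 1, 2, 3, 4, 5, 6, 7

giving w = (5, 7, 2, 6, 4, 3, 1) via Δ²R.

|D(w)|=16, |Ess(w)|=5:

[(2, 4, 0), (2, 6, 1), (4, 4, 1), (5, 3, 1), (6, 1, 0)]


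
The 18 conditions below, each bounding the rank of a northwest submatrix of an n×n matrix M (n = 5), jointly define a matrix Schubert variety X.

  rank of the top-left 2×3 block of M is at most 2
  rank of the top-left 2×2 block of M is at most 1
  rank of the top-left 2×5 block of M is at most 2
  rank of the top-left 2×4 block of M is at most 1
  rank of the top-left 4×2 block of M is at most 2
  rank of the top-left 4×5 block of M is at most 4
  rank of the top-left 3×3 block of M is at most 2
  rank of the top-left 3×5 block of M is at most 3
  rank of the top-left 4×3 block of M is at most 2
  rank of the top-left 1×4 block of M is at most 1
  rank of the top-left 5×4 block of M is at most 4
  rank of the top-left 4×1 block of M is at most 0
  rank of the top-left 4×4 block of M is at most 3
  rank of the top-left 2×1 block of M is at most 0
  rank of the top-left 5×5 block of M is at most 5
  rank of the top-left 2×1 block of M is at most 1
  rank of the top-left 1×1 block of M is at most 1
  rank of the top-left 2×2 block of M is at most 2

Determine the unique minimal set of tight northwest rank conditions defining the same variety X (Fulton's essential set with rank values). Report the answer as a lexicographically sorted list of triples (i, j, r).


Recovering R(i,j) via the rank-extension bound from the 18 conditions:

  0 1 1 1 1
  0 1 1 1 2
  0 1 2 2 3
  0 1 2 3 4
  1 2 3 4 5

second differences of R give the permutation w = (2, 5, 3, 4, 1).

D(w) has 6 cells with 2 SE-corners; essential set:

[(2, 4, 1), (4, 1, 0)]


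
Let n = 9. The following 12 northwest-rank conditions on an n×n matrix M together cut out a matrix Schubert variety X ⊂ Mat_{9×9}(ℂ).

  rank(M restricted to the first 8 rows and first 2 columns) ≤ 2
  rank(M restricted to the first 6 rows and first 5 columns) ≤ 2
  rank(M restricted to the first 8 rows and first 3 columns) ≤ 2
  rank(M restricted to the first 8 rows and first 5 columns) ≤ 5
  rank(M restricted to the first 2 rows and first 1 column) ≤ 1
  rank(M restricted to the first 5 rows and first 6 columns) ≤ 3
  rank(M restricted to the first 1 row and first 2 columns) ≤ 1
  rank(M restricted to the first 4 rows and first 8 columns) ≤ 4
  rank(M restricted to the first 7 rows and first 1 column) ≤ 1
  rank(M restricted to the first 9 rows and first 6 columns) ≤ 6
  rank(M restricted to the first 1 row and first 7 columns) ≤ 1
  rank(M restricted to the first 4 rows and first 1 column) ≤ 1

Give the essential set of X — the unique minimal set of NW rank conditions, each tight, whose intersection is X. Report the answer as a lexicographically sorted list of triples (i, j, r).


Propagating the 12 rank bounds to every northwest block:

  R[1]: 1 1 1 1 1 1 1 1 1
  R[2]: 1 2 2 2 2 2 2 2 2
  R[3]: 1 2 2 2 2 3 3 3 3
  R[4]: 1 2 2 2 2 3 4 4 4
  R[5]: 1 2 2 2 2 3 4 5 5
  R[6]: 1 2 2 2 2 3 4 5 6
  R[7]: 1 2 2 3 3 4 5 6 7
  R[8]: 1 2 2 3 4 5 6 7 8
  R[9]: 1 2 3 4 5 6 7 8 9

reading off 1-entries of Δ²R: w = (1, 2, 6, 7, 8, 9, 4, 5, 3).

ℓ(w)=14; the 2 essential cells (i,j,r):

[(6, 5, 2), (8, 3, 2)]


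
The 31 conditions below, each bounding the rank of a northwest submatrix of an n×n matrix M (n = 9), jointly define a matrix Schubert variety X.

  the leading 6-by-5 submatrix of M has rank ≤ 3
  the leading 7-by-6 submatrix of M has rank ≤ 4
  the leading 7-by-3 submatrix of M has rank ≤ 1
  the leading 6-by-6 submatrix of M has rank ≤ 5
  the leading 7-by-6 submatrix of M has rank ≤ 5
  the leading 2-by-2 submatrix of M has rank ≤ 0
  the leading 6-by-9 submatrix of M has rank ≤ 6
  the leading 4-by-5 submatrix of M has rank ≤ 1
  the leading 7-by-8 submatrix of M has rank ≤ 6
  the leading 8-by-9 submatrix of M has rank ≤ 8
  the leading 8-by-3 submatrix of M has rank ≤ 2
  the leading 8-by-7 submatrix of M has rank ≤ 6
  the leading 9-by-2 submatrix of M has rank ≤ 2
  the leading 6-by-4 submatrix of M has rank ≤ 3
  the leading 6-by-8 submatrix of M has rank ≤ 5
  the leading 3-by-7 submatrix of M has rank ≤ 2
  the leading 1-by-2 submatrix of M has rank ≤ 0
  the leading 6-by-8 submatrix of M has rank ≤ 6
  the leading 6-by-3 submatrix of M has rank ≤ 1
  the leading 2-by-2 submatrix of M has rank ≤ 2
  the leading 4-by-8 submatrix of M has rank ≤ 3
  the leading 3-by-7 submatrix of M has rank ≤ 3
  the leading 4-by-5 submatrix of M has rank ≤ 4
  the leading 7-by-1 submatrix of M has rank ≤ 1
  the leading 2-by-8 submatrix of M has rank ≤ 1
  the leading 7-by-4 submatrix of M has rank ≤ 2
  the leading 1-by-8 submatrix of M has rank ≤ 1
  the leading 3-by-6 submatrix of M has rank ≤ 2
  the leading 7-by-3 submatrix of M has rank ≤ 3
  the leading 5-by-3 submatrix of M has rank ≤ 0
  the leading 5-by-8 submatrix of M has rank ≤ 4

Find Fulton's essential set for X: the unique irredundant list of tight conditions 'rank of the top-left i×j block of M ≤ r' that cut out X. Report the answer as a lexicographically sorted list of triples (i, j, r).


Rank table r_w(9×9) implied by the 31 constraints:

  row 1: 0 | 0 | 0 | 1 | 1 | 1 | 1 | 1 | 1
  row 2: 0 | 0 | 0 | 1 | 1 | 1 | 1 | 1 | 2
  row 3: 0 | 0 | 0 | 1 | 1 | 2 | 2 | 2 | 3
  row 4: 0 | 0 | 0 | 1 | 1 | 2 | 3 | 3 | 4
  row 5: 0 | 0 | 0 | 1 | 2 | 3 | 4 | 4 | 5
  row 6: 1 | 1 | 1 | 2 | 3 | 4 | 5 | 5 | 6
  row 7: 1 | 1 | 1 | 2 | 3 | 4 | 5 | 6 | 7
  row 8: 1 | 2 | 2 | 3 | 4 | 5 | 6 | 7 | 8
  row 9: 1 | 2 | 3 | 4 | 5 | 6 | 7 | 8 | 9

so w = (4, 9, 6, 7, 5, 1, 8, 2, 3).

Rothe diagram D(w) (23 cells), 4 SE-corners (essential conditions):

[(2, 8, 1), (4, 5, 1), (5, 3, 0), (7, 3, 1)]


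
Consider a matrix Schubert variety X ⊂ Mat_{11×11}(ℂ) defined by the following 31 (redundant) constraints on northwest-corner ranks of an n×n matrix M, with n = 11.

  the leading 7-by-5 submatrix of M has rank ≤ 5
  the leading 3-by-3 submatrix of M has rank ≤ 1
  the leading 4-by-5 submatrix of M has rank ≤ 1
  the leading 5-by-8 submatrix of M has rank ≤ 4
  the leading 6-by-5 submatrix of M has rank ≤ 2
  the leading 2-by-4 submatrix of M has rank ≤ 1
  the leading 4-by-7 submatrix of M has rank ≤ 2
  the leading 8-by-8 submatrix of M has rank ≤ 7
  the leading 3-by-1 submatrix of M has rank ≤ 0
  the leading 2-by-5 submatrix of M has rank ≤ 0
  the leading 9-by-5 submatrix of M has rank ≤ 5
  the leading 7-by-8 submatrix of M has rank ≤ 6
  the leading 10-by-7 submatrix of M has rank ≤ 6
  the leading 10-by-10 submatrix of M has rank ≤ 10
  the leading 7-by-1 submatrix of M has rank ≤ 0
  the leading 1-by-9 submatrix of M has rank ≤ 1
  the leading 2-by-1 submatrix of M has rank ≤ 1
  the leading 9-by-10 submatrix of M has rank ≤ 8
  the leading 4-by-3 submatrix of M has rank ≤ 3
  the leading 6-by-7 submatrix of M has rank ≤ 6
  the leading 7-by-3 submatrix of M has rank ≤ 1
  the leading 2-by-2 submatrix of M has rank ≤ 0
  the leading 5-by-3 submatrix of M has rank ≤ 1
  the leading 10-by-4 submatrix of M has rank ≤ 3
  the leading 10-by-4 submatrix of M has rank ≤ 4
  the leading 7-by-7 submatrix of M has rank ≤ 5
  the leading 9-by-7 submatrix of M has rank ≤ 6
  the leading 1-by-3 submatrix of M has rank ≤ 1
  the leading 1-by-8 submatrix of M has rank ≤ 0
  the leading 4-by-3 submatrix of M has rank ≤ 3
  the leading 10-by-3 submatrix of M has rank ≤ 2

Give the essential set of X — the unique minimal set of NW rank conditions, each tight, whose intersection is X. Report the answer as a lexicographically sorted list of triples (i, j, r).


Reconstructing r_w from the 31 given conditions:

  i=1: 0 0 0 0 0 0 0 0 1 1 1
  i=2: 0 0 0 0 0 1 1 1 2 2 2
  i=3: 0 1 1 1 1 2 2 2 3 3 3
  i=4: 0 1 1 1 1 2 2 3 4 4 4
  i=5: 0 1 1 2 2 3 3 4 5 5 5
  i=6: 0 1 1 2 2 3 4 5 6 6 6
  i=7: 0 1 1 2 3 4 5 6 7 7 7
  i=8: 1 2 2 3 4 5 6 7 8 8 8
  i=9: 1 2 2 3 4 5 6 7 8 8 9
  i=10: 1 2 2 3 4 5 6 7 8 9 10
  i=11: 1 2 3 4 5 6 7 8 9 10 11

hence w(1..11) = (9, 6, 2, 8, 4, 7, 5, 1, 11, 10, 3).

|D(w)|=29, |Ess(w)|=9:

[(1, 8, 0), (2, 5, 0), (4, 5, 1), (4, 7, 2), (6, 5, 2), (7, 1, 0), (7, 3, 1), (9, 10, 8), (10, 3, 2)]
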